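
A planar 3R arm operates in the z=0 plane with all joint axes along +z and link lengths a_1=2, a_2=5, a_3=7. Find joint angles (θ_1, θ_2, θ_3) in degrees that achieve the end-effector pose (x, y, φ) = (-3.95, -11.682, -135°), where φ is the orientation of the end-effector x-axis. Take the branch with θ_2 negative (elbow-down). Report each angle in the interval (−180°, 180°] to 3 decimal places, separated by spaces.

-60.012 -29.987 -45.001

wrist centre = target − a_3·(cos φ, sin φ) = (0.9997, -6.7323)
cos θ_2 = (46.3227−2²−5²)/(2·2·5) = 0.8661; θ_2 = -29.9873° (elbow-down)
β = atan2(-6.7323,0.9997) = -81.5532°; ψ = atan2(-2.4990,6.3307) = -21.5417°
θ_1 = β − ψ = -60.0116°
θ_3 = φ − θ_1 − θ_2 = -45.0011° (wrapped to (-180°,180°])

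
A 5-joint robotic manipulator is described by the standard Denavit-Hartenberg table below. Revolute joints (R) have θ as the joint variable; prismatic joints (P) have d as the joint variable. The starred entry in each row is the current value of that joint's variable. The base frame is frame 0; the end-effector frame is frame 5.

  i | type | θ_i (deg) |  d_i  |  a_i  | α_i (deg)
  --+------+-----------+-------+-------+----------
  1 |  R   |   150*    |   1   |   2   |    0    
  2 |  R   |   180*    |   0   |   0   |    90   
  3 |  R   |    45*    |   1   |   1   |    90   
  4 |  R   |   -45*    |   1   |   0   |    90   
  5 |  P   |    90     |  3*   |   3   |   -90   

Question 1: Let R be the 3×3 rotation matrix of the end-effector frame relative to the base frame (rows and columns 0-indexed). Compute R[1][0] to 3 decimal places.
End-effector x-axis (col 0 of R) = (0.6124,-0.3536,-0.7071)
R[1][0] = -0.3536

-0.354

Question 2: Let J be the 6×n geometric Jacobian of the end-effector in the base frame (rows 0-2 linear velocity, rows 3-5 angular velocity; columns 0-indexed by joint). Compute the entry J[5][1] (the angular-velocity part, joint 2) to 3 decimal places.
axis z_1 = (0.0000,0.0000,1.0000); lever o_n−o_1 = (2.3235,-0.0467,-3.6213)
cross product → J_v[:, 1] = (0.0467,2.3235,-0.0000)
J_ω[:, 1] = z_1
entry J[5][1] = 1.0000

1.000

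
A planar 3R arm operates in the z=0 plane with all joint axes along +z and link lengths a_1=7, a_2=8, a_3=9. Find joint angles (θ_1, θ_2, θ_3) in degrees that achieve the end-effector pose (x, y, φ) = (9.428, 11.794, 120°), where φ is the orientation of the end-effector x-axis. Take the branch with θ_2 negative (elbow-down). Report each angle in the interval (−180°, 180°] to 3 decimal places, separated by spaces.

wrist centre = target − a_3·(cos φ, sin φ) = (13.9280, 3.9998)
cos θ_2 = (209.9874−7²−8²)/(2·7·8) = 0.8660; θ_2 = -30.0077° (elbow-down)
β = atan2(3.9998,13.9280) = 16.0227°; ψ = atan2(-4.0009,13.9277) = -16.0275°
θ_1 = β − ψ = 32.0502°
θ_3 = φ − θ_1 − θ_2 = 117.9574° (wrapped to (-180°,180°])

32.050 -30.008 117.957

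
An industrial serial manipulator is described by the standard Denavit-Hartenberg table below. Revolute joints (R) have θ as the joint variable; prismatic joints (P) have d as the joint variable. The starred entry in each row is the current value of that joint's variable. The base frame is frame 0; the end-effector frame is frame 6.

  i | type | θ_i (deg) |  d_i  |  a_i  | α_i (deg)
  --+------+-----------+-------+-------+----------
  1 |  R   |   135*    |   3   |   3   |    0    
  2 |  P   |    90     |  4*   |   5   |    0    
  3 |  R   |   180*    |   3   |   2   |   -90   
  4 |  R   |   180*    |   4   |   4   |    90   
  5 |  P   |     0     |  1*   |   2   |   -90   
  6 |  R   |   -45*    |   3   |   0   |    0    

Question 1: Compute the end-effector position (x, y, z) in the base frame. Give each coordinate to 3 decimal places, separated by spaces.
after link 1: o_1 = (-2.1213, 2.1213, 3.0000)
after link 2: o_2 = (-5.6569, -1.4142, 7.0000)
after link 3: o_3 = (-4.2426, 0.0000, 10.0000)
after link 4: o_4 = (-9.8995, 0.0000, 10.0000)
after link 5: o_5 = (-11.3137, -1.4142, 9.0000)
after link 6: o_6 = (-13.4350, 0.7071, 9.0000)

-13.435 0.707 9.000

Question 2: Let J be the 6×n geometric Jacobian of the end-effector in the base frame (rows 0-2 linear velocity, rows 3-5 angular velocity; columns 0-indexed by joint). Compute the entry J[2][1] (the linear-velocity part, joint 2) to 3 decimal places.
prismatic axis z_1 = (0.0000,0.0000,1.0000)
J_v[:, 1] = z_1; J_ω[:, 1] = (0,0,0)
entry J[2][1] = 1.0000

1.000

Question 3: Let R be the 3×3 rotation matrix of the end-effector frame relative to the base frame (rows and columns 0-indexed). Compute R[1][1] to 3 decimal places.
End-effector y-axis (col 1 of R) = (-0.5000,-0.5000,0.7071)
R[1][1] = -0.5000

-0.500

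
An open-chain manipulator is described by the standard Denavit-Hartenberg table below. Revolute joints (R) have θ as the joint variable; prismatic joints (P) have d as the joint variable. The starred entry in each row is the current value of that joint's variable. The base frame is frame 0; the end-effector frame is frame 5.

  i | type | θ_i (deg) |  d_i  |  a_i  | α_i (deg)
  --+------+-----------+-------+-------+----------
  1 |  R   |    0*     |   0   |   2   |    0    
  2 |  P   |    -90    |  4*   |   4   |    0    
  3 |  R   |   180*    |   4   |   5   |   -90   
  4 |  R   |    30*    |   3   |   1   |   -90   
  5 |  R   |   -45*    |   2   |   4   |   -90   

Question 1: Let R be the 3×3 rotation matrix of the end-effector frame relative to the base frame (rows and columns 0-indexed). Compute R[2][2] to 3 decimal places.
End-effector z-axis (col 2 of R) = (0.7071,0.6124,-0.3536)
R[2][2] = -0.3536

-0.354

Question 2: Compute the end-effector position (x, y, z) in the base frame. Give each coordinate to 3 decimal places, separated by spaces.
-3.828 3.316 4.354

after link 1: o_1 = (2.0000, 0.0000, 0.0000)
after link 2: o_2 = (2.0000, -4.0000, 4.0000)
after link 3: o_3 = (2.0000, 1.0000, 8.0000)
after link 4: o_4 = (-1.0000, 1.8660, 7.5000)
after link 5: o_5 = (-3.8284, 3.3155, 4.3537)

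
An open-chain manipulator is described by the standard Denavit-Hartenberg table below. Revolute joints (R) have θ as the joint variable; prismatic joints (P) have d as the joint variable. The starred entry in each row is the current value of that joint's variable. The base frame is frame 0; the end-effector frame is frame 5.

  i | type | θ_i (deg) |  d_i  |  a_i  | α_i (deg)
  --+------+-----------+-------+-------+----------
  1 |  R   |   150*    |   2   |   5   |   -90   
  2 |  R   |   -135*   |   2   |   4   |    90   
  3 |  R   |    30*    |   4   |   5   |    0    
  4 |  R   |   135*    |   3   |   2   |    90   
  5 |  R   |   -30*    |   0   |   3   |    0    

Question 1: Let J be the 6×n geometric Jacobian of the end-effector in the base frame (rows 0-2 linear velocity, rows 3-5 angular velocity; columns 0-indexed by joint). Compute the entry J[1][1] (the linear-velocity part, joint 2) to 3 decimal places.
axis z_1 = (-0.5000,-0.8660,0.0000); lever o_n−o_1 = (2.9044,-8.2472,-1.1393)
cross product → J_v[:, 1] = (0.9867,-0.5697,6.6388)
J_ω[:, 1] = z_1
entry J[1][1] = -0.5697

-0.570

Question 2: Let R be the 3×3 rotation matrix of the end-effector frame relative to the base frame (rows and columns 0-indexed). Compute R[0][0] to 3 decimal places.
-0.931

End-effector x-axis (col 0 of R) = (-0.9305,0.2784,-0.2380)
R[0][0] = -0.9305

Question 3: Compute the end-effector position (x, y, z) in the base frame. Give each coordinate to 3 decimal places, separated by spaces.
-1.426 -5.747 0.861

after link 1: o_1 = (-4.3301, 2.5000, 2.0000)
after link 2: o_2 = (-2.8806, -0.6463, 4.8284)
after link 3: o_3 = (0.9705, -5.7565, 5.0619)
after link 4: o_4 = (1.3658, -6.5824, 1.5745)
after link 5: o_5 = (-1.4258, -5.7472, 0.8607)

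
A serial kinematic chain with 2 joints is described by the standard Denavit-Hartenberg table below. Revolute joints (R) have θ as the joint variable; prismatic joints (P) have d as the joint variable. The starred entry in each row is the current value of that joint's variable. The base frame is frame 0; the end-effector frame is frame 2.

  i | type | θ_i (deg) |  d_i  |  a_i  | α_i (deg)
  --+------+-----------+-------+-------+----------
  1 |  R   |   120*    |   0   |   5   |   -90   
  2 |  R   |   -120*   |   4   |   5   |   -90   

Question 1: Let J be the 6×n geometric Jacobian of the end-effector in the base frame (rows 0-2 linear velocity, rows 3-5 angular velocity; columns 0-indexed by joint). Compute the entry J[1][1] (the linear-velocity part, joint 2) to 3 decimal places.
3.750

axis z_1 = (-0.8660,-0.5000,0.0000); lever o_n−o_1 = (-2.2141,-4.1651,4.3301)
cross product → J_v[:, 1] = (-2.1651,3.7500,2.5000)
J_ω[:, 1] = z_1
entry J[1][1] = 3.7500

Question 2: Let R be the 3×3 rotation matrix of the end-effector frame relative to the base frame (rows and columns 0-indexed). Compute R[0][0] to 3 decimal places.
End-effector x-axis (col 0 of R) = (0.2500,-0.4330,0.8660)
R[0][0] = 0.2500

0.250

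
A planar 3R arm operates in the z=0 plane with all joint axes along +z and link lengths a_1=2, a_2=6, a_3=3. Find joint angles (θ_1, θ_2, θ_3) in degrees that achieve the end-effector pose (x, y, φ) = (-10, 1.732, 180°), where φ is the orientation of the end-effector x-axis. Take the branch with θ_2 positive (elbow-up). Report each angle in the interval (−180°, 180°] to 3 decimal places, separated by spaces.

120.000 60.000 -0.000

wrist centre = target − a_3·(cos φ, sin φ) = (-7.0000, 1.7320)
cos θ_2 = (51.9998−2²−6²)/(2·2·6) = 0.5000; θ_2 = 60.0005° (elbow-up)
β = atan2(1.7320,-7.0000) = 166.1025°; ψ = atan2(5.1962,5.0000) = 46.1025°
θ_1 = β − ψ = 120.0000°
θ_3 = φ − θ_1 − θ_2 = -0.0005° (wrapped to (-180°,180°])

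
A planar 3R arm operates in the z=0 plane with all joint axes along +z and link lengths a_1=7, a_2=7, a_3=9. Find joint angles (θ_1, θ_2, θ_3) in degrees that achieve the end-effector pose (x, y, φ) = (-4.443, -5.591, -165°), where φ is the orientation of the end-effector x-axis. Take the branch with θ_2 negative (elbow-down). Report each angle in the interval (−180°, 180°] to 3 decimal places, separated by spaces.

wrist centre = target − a_3·(cos φ, sin φ) = (4.2503, -3.2616)
cos θ_2 = (28.7035−7²−7²)/(2·7·7) = -0.7071; θ_2 = -135.0000° (elbow-down)
β = atan2(-3.2616,4.2503) = -37.5020°; ψ = atan2(-4.9497,2.0503) = -67.5000°
θ_1 = β − ψ = 29.9980°
θ_3 = φ − θ_1 − θ_2 = -59.9980° (wrapped to (-180°,180°])

29.998 -135.000 -59.998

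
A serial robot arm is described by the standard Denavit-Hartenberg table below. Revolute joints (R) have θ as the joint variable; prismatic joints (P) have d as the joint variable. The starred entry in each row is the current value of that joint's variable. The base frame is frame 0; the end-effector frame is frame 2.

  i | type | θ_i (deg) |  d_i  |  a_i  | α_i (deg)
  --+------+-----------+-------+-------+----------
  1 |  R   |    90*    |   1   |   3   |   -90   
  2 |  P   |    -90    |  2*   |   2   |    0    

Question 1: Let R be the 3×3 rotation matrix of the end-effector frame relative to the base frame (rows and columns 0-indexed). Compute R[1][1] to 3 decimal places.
1.000

End-effector y-axis (col 1 of R) = (0.0000,1.0000,-0.0000)
R[1][1] = 1.0000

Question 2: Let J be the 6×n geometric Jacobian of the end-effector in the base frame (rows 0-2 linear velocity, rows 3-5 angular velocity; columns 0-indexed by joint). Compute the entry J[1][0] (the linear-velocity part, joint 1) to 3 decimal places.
-2.000

axis z_0 = ẑ; lever o_n−o_0 = (-2.0000,3.0000,3.0000)
cross product → J_v[:, 0] = (-3.0000,-2.0000,0.0000)
J_ω[:, 0] = z_0
entry J[1][0] = -2.0000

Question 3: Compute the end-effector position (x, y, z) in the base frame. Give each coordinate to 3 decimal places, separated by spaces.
-2.000 3.000 3.000

after link 1: o_1 = (0.0000, 3.0000, 1.0000)
after link 2: o_2 = (-2.0000, 3.0000, 3.0000)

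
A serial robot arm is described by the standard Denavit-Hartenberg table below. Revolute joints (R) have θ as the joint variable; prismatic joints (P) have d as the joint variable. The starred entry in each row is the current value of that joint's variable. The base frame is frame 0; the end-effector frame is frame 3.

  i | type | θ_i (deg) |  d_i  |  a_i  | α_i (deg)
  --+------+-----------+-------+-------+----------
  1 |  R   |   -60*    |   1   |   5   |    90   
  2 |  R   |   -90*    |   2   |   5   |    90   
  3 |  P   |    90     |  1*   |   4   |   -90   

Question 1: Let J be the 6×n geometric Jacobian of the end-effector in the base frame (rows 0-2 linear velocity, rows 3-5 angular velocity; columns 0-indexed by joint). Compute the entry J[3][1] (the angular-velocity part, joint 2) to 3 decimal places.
-0.866

axis z_1 = (-0.8660,-0.5000,0.0000); lever o_n−o_1 = (-5.6962,-2.1340,-5.0000)
cross product → J_v[:, 1] = (2.5000,-4.3301,-1.0000)
J_ω[:, 1] = z_1
entry J[3][1] = -0.8660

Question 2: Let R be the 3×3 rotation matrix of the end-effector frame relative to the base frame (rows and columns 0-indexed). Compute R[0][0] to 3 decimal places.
End-effector x-axis (col 0 of R) = (-0.8660,-0.5000,0.0000)
R[0][0] = -0.8660

-0.866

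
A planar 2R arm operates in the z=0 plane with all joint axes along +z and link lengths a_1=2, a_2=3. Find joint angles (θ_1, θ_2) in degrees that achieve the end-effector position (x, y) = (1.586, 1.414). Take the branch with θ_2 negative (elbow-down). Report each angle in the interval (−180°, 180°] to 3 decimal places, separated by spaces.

134.991 -135.000

cos θ_2 = (4.5148−2²−3²)/(2·2·3) = -0.7071; θ_2 = -134.9995° (elbow-down)
β = atan2(1.4140,1.5860) = 41.7186°; ψ = atan2(-2.1213,-0.1213) = -93.2727°
θ_1 = β − ψ = 134.9913°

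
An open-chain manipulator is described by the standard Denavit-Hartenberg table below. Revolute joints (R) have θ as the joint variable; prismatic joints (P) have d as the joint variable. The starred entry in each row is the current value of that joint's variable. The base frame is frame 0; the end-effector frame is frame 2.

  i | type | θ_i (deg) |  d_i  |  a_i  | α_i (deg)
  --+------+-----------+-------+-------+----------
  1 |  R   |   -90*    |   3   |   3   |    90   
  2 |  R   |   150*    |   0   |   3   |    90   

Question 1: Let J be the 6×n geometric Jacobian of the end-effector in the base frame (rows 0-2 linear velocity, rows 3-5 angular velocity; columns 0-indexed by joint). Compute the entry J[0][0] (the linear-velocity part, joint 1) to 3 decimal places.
axis z_0 = ẑ; lever o_n−o_0 = (0.0000,-0.4019,4.5000)
cross product → J_v[:, 0] = (0.4019,0.0000,-0.0000)
J_ω[:, 0] = z_0
entry J[0][0] = 0.4019

0.402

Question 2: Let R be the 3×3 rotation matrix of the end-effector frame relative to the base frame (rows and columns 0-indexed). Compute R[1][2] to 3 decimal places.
End-effector z-axis (col 2 of R) = (0.0000,-0.5000,0.8660)
R[1][2] = -0.5000

-0.500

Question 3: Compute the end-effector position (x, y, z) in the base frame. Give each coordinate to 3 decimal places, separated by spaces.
0.000 -0.402 4.500

after link 1: o_1 = (0.0000, -3.0000, 3.0000)
after link 2: o_2 = (0.0000, -0.4019, 4.5000)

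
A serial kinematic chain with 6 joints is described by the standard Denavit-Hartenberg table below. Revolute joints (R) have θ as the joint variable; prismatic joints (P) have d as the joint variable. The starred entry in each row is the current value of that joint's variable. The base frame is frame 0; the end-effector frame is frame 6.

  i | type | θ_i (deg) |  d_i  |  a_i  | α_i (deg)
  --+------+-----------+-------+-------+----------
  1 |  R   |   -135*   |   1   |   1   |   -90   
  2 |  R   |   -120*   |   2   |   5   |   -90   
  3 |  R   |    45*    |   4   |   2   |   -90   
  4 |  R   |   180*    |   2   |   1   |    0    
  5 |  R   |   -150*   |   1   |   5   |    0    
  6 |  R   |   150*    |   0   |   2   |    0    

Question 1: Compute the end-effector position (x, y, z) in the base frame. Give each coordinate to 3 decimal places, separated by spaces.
after link 1: o_1 = (-0.7071, -0.7071, 1.0000)
after link 2: o_2 = (2.4749, -0.3536, 5.3301)
after link 3: o_3 = (-0.4746, -1.3030, 8.5549)
after link 4: o_4 = (-1.7246, -1.5530, 6.7178)
after link 5: o_5 = (-2.0262, 3.4755, 7.5070)
after link 6: o_6 = (-1.5262, 1.9755, 6.2823)

-1.526 1.975 6.282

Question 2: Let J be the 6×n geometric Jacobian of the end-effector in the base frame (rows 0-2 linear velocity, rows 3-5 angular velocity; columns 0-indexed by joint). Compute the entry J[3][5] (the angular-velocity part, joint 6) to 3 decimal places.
-0.750

axis z_5 = (-0.7500,0.2500,-0.6124); lever o_n−o_5 = (0.5000,-1.5000,-1.2247)
cross product → J_v[:, 5] = (-1.2247,-1.2247,1.0000)
J_ω[:, 5] = z_5
entry J[3][5] = -0.7500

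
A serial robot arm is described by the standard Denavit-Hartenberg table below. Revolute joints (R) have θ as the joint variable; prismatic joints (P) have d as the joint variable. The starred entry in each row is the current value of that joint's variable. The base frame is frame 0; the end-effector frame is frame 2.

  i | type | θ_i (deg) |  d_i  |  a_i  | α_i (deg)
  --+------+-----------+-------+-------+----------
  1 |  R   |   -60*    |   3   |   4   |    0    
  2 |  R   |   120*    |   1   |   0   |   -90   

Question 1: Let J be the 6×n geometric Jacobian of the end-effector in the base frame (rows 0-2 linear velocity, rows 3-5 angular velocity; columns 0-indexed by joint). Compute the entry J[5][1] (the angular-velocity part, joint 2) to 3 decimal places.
axis z_1 = (0.0000,0.0000,1.0000); lever o_n−o_1 = (0.0000,0.0000,1.0000)
cross product → J_v[:, 1] = (0.0000,0.0000,0.0000)
J_ω[:, 1] = z_1
entry J[5][1] = 1.0000

1.000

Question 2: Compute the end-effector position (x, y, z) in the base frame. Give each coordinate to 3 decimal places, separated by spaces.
2.000 -3.464 4.000

after link 1: o_1 = (2.0000, -3.4641, 3.0000)
after link 2: o_2 = (2.0000, -3.4641, 4.0000)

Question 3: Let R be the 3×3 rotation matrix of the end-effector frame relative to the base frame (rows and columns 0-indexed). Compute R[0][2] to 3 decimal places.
End-effector z-axis (col 2 of R) = (-0.8660,0.5000,0.0000)
R[0][2] = -0.8660

-0.866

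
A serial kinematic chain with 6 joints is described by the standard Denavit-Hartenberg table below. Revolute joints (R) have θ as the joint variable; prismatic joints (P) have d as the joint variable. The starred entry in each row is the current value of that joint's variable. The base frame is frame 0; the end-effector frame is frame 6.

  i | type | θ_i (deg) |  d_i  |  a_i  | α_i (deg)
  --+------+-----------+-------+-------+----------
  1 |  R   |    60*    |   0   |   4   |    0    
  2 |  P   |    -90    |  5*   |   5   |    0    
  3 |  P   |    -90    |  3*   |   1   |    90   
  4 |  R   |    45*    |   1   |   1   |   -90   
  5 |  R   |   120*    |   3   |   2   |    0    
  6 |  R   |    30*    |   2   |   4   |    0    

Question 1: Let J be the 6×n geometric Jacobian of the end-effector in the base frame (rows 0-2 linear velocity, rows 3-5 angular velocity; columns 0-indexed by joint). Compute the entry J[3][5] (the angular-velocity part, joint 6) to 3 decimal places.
axis z_5 = (0.3536,0.6124,0.7071); lever o_n−o_5 = (3.6639,2.3461,-1.0353)
cross product → J_v[:, 5] = (-2.2929,2.9568,-1.4142)
J_ω[:, 5] = z_5
entry J[3][5] = 0.3536

0.354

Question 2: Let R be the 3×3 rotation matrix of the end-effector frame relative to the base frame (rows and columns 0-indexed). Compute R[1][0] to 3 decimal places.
0.280

End-effector x-axis (col 0 of R) = (0.7392,0.2803,-0.6124)
R[1][0] = 0.2803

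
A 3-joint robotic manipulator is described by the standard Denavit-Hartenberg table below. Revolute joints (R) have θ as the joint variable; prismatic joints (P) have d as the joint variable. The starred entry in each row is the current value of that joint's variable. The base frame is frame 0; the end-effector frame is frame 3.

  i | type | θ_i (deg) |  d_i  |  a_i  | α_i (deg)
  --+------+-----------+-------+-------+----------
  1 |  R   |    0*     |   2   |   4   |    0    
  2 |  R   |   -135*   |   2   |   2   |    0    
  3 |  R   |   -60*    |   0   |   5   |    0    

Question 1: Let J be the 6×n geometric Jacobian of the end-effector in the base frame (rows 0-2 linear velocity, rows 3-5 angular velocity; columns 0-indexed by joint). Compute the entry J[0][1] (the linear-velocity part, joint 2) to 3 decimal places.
axis z_1 = (0.0000,0.0000,1.0000); lever o_n−o_1 = (-6.2438,-0.1201,2.0000)
cross product → J_v[:, 1] = (0.1201,-6.2438,0.0000)
J_ω[:, 1] = z_1
entry J[0][1] = 0.1201

0.120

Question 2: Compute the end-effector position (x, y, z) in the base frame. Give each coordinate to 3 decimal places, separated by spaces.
-2.244 -0.120 4.000

after link 1: o_1 = (4.0000, 0.0000, 2.0000)
after link 2: o_2 = (2.5858, -1.4142, 4.0000)
after link 3: o_3 = (-2.2438, -0.1201, 4.0000)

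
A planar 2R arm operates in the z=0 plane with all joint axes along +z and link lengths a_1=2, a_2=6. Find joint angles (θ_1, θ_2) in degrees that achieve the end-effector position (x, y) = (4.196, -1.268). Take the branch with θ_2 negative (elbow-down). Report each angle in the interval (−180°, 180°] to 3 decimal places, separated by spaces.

cos θ_2 = (19.2142−2²−6²)/(2·2·6) = -0.8661; θ_2 = -150.0055° (elbow-down)
β = atan2(-1.2680,4.1960) = -16.8144°; ψ = atan2(-2.9995,-3.1964) = -136.8205°
θ_1 = β − ψ = 120.0061°

120.006 -150.005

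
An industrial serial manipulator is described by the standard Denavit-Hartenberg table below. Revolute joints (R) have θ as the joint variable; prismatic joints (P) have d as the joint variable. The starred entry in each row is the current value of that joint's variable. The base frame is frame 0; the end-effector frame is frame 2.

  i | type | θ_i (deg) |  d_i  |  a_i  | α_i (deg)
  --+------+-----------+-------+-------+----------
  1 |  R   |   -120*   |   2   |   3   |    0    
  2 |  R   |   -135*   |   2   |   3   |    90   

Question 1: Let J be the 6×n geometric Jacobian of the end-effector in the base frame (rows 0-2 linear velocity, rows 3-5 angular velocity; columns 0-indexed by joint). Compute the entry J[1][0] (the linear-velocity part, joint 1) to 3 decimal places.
axis z_0 = ẑ; lever o_n−o_0 = (-2.2765,0.2997,4.0000)
cross product → J_v[:, 0] = (-0.2997,-2.2765,0.0000)
J_ω[:, 0] = z_0
entry J[1][0] = -2.2765

-2.276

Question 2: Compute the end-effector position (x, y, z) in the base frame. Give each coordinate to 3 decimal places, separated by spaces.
-2.276 0.300 4.000

after link 1: o_1 = (-1.5000, -2.5981, 2.0000)
after link 2: o_2 = (-2.2765, 0.2997, 4.0000)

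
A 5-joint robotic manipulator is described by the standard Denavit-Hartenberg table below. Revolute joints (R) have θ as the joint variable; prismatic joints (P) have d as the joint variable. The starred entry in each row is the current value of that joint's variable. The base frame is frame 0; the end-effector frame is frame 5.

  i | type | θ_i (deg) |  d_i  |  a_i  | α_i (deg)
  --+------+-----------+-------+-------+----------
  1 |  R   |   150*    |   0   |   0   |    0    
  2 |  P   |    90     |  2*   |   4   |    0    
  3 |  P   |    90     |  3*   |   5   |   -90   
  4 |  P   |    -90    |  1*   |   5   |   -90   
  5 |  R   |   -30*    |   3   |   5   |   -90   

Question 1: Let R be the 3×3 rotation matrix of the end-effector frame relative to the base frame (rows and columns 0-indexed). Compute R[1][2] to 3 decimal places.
-0.750

End-effector z-axis (col 2 of R) = (-0.4330,-0.7500,0.5000)
R[1][2] = -0.7500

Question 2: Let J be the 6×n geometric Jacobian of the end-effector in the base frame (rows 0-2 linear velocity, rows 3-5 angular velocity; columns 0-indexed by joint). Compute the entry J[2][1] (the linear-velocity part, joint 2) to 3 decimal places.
prismatic axis z_1 = (0.0000,0.0000,1.0000)
J_v[:, 1] = z_1; J_ω[:, 1] = (0,0,0)
entry J[2][1] = 1.0000

1.000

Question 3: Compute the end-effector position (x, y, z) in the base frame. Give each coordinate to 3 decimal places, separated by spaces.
after link 1: o_1 = (0.0000, 0.0000, 0.0000)
after link 2: o_2 = (-2.0000, -3.4641, 2.0000)
after link 3: o_3 = (2.3301, -5.9641, 5.0000)
after link 4: o_4 = (2.8301, -5.0981, 10.0000)
after link 5: o_5 = (6.6782, -4.4330, 14.3301)

6.678 -4.433 14.330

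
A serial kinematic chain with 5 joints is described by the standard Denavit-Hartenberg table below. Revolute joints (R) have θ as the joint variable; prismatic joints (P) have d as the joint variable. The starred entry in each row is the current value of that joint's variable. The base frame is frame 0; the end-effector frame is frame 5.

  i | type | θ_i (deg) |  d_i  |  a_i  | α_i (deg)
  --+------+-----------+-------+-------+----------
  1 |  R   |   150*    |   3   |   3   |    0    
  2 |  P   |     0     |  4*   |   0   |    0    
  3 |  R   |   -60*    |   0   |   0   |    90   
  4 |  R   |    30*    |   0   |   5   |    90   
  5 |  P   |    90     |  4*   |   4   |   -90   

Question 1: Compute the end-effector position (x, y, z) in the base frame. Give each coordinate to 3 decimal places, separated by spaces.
after link 1: o_1 = (-2.5981, 1.5000, 3.0000)
after link 2: o_2 = (-2.5981, 1.5000, 7.0000)
after link 3: o_3 = (-2.5981, 1.5000, 7.0000)
after link 4: o_4 = (-2.5981, 5.8301, 9.5000)
after link 5: o_5 = (1.4019, 7.8301, 6.0359)

1.402 7.830 6.036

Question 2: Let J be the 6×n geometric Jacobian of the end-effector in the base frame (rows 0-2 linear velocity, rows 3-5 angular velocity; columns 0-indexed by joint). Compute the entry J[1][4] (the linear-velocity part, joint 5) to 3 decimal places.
prismatic axis z_4 = (0.0000,0.5000,-0.8660)
J_v[:, 4] = z_4; J_ω[:, 4] = (0,0,0)
entry J[1][4] = 0.5000

0.500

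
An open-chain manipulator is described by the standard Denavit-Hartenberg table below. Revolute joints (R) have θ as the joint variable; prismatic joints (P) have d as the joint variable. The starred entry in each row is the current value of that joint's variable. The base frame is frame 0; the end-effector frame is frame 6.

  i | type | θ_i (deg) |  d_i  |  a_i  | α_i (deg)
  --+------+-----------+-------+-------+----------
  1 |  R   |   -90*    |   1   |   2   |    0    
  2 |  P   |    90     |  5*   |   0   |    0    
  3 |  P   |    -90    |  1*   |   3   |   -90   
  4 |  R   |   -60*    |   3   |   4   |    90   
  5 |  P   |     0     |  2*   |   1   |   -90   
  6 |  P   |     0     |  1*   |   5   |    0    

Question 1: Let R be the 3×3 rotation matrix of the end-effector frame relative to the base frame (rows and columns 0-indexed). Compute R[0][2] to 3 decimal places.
1.000

End-effector z-axis (col 2 of R) = (1.0000,0.0000,0.0000)
R[0][2] = 1.0000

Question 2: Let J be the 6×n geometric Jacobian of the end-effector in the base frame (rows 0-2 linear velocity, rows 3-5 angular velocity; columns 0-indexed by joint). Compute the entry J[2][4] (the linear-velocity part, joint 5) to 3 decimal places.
prismatic axis z_4 = (-0.0000,0.8660,0.5000)
J_v[:, 4] = z_4; J_ω[:, 4] = (0,0,0)
entry J[2][4] = 0.5000

0.500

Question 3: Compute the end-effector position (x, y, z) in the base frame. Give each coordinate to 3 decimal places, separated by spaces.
after link 1: o_1 = (0.0000, -2.0000, 1.0000)
after link 2: o_2 = (0.0000, -2.0000, 6.0000)
after link 3: o_3 = (0.0000, -5.0000, 7.0000)
after link 4: o_4 = (3.0000, -7.0000, 10.4641)
after link 5: o_5 = (3.0000, -5.7679, 12.3301)
after link 6: o_6 = (4.0000, -8.2679, 16.6603)

4.000 -8.268 16.660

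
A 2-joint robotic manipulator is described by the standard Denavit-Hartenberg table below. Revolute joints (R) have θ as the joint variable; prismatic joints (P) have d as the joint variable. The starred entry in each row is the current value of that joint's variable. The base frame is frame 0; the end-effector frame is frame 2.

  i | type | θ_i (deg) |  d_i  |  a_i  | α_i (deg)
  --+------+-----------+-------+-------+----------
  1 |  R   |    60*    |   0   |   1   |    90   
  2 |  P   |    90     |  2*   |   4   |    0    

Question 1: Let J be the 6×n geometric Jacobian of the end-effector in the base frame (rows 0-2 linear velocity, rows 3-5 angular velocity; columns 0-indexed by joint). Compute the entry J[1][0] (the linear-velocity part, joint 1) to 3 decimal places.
axis z_0 = ẑ; lever o_n−o_0 = (2.2321,-0.1340,4.0000)
cross product → J_v[:, 0] = (0.1340,2.2321,-0.0000)
J_ω[:, 0] = z_0
entry J[1][0] = 2.2321

2.232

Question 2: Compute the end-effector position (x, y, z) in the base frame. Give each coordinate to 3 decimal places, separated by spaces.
after link 1: o_1 = (0.5000, 0.8660, 0.0000)
after link 2: o_2 = (2.2321, -0.1340, 4.0000)

2.232 -0.134 4.000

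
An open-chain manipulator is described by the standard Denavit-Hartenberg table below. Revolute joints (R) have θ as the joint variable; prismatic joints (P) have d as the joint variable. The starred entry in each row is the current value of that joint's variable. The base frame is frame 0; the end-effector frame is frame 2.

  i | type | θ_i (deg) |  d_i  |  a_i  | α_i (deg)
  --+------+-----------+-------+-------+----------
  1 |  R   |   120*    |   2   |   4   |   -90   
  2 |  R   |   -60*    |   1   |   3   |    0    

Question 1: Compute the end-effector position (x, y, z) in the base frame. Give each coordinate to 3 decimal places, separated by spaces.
after link 1: o_1 = (-2.0000, 3.4641, 2.0000)
after link 2: o_2 = (-3.6160, 4.2631, 4.5981)

-3.616 4.263 4.598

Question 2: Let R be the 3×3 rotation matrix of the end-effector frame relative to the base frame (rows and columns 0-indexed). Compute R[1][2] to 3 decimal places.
-0.500

End-effector z-axis (col 2 of R) = (-0.8660,-0.5000,0.0000)
R[1][2] = -0.5000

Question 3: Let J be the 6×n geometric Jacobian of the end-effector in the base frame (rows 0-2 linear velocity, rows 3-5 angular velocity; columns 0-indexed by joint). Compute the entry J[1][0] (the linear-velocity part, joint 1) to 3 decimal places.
-3.616

axis z_0 = ẑ; lever o_n−o_0 = (-3.6160,4.2631,4.5981)
cross product → J_v[:, 0] = (-4.2631,-3.6160,0.0000)
J_ω[:, 0] = z_0
entry J[1][0] = -3.6160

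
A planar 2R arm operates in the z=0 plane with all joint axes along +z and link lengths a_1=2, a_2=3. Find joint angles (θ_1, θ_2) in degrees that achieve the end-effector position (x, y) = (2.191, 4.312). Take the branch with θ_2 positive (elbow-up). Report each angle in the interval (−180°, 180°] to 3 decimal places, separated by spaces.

cos θ_2 = (23.3938−2²−3²)/(2·2·3) = 0.8662; θ_2 = 29.9855° (elbow-up)
β = atan2(4.3120,2.1910) = 63.0641°; ψ = atan2(1.4993,4.5985) = 18.0587°
θ_1 = β − ψ = 45.0054°

45.005 29.985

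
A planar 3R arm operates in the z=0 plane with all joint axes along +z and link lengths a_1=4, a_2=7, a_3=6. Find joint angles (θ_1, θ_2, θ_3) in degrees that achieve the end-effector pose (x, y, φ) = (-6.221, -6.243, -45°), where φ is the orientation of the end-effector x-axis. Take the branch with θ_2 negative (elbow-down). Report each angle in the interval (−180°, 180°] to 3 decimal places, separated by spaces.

-149.987 -30.017 135.004

wrist centre = target − a_3·(cos φ, sin φ) = (-10.4636, -2.0004)
cos θ_2 = (113.4892−4²−7²)/(2·4·7) = 0.8659; θ_2 = -30.0168° (elbow-down)
β = atan2(-2.0004,-10.4636) = -169.1772°; ψ = atan2(-3.5018,10.0612) = -19.1904°
θ_1 = β − ψ = -149.9868°
θ_3 = φ − θ_1 − θ_2 = 135.0036° (wrapped to (-180°,180°])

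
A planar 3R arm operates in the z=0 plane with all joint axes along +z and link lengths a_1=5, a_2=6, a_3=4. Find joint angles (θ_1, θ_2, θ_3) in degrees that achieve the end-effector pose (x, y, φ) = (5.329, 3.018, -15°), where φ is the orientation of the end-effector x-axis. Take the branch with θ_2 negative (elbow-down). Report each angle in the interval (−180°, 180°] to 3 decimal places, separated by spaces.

150.001 -134.997 -30.004

wrist centre = target − a_3·(cos φ, sin φ) = (1.4653, 4.0533)
cos θ_2 = (18.5761−5²−6²)/(2·5·6) = -0.7071; θ_2 = -134.9966° (elbow-down)
β = atan2(4.0533,1.4653) = 70.1246°; ψ = atan2(-4.2429,0.7576) = -79.8759°
θ_1 = β − ψ = 150.0005°
θ_3 = φ − θ_1 − θ_2 = -30.0040° (wrapped to (-180°,180°])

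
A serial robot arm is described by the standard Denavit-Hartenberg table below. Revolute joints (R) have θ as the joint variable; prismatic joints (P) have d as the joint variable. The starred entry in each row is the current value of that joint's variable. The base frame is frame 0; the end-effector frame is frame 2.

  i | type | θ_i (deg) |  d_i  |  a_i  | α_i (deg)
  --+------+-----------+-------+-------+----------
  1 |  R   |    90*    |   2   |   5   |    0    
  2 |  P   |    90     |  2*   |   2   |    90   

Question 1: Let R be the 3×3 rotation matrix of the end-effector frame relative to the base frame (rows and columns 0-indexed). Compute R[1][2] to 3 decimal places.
1.000

End-effector z-axis (col 2 of R) = (0.0000,1.0000,0.0000)
R[1][2] = 1.0000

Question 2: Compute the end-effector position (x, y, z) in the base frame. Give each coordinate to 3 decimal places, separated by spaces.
after link 1: o_1 = (0.0000, 5.0000, 2.0000)
after link 2: o_2 = (-2.0000, 5.0000, 4.0000)

-2.000 5.000 4.000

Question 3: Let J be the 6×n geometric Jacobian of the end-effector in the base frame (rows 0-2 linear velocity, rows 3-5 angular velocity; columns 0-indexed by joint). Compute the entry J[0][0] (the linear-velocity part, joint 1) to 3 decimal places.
-5.000

axis z_0 = ẑ; lever o_n−o_0 = (-2.0000,5.0000,4.0000)
cross product → J_v[:, 0] = (-5.0000,-2.0000,0.0000)
J_ω[:, 0] = z_0
entry J[0][0] = -5.0000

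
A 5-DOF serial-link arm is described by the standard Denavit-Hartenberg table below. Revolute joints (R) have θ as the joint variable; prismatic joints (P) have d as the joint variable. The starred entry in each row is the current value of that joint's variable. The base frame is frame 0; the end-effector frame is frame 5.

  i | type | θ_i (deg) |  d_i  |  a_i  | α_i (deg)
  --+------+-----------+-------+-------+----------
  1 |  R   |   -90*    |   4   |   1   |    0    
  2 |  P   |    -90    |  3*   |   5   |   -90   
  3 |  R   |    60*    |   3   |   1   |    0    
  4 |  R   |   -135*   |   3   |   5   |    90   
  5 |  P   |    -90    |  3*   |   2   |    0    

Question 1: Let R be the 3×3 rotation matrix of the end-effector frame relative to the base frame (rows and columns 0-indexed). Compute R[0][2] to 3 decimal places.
0.966

End-effector z-axis (col 2 of R) = (0.9659,0.0000,0.2588)
R[0][2] = 0.9659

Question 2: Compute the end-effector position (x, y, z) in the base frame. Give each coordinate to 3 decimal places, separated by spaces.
after link 1: o_1 = (0.0000, -1.0000, 4.0000)
after link 2: o_2 = (-5.0000, -1.0000, 7.0000)
after link 3: o_3 = (-5.5000, -4.0000, 6.1340)
after link 4: o_4 = (-6.7941, -7.0000, 10.9636)
after link 5: o_5 = (-3.8963, -5.0000, 11.7401)

-3.896 -5.000 11.740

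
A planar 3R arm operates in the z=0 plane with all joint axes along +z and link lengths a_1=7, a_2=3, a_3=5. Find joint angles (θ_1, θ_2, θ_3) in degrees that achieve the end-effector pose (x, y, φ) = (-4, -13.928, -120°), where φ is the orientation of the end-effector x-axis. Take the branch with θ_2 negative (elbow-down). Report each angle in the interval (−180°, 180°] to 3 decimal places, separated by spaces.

-89.997 -30.011 0.008

wrist centre = target − a_3·(cos φ, sin φ) = (-1.5000, -9.5979)
cos θ_2 = (94.3692−7²−3²)/(2·7·3) = 0.8659; θ_2 = -30.0106° (elbow-down)
β = atan2(-9.5979,-1.5000) = -98.8826°; ψ = atan2(-1.5005,9.5978) = -8.8855°
θ_1 = β − ψ = -89.9971°
θ_3 = φ − θ_1 − θ_2 = 0.0078° (wrapped to (-180°,180°])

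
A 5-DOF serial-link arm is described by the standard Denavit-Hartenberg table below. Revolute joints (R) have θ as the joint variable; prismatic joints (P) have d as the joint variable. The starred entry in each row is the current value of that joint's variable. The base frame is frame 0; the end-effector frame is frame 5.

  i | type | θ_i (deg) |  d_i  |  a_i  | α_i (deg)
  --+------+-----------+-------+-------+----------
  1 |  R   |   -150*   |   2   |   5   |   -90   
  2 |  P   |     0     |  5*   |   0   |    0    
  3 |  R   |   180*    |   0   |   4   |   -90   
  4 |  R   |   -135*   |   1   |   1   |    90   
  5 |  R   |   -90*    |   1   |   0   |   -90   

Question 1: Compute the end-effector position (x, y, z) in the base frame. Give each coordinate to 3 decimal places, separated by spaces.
after link 1: o_1 = (-4.3301, -2.5000, 2.0000)
after link 2: o_2 = (-1.8301, -6.8301, 2.0000)
after link 3: o_3 = (1.6340, -4.8301, 2.0000)
after link 4: o_4 = (1.3752, -5.7961, 3.0000)
after link 5: o_5 = (0.4092, -5.5372, 3.0000)

0.409 -5.537 3.000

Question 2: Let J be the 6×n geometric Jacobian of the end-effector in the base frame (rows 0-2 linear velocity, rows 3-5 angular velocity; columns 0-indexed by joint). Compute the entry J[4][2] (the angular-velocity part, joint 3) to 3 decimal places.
-0.866

axis z_2 = (0.5000,-0.8660,0.0000); lever o_n−o_2 = (2.2394,1.2929,1.0000)
cross product → J_v[:, 2] = (-0.8660,-0.5000,2.5858)
J_ω[:, 2] = z_2
entry J[4][2] = -0.8660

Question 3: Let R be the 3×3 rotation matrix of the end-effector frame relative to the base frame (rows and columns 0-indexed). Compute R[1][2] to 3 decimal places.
End-effector z-axis (col 2 of R) = (-0.2588,-0.9659,0.0000)
R[1][2] = -0.9659

-0.966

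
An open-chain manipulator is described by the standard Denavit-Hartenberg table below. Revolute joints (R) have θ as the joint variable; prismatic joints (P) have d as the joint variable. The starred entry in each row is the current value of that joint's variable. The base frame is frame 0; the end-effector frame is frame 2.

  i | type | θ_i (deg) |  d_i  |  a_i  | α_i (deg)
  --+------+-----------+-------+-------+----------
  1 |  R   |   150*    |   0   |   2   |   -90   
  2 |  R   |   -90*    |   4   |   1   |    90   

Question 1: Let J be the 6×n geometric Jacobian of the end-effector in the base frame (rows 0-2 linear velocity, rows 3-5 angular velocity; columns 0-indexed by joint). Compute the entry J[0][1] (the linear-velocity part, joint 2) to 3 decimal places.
axis z_1 = (-0.5000,-0.8660,0.0000); lever o_n−o_1 = (-2.0000,-3.4641,1.0000)
cross product → J_v[:, 1] = (-0.8660,0.5000,0.0000)
J_ω[:, 1] = z_1
entry J[0][1] = -0.8660

-0.866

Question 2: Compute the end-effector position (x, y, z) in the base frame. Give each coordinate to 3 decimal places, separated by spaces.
after link 1: o_1 = (-1.7321, 1.0000, 0.0000)
after link 2: o_2 = (-3.7321, -2.4641, 1.0000)

-3.732 -2.464 1.000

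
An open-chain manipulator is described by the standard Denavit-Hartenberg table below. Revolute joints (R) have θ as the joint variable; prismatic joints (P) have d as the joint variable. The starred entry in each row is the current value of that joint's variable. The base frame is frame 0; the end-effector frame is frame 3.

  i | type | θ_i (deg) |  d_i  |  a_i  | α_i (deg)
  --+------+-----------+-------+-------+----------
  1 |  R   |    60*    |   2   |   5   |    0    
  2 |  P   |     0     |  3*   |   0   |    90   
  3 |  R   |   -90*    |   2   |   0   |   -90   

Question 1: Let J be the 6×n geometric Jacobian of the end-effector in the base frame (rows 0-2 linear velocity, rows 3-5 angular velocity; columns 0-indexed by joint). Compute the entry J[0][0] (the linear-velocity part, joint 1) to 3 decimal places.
-3.330

axis z_0 = ẑ; lever o_n−o_0 = (4.2321,3.3301,5.0000)
cross product → J_v[:, 0] = (-3.3301,4.2321,0.0000)
J_ω[:, 0] = z_0
entry J[0][0] = -3.3301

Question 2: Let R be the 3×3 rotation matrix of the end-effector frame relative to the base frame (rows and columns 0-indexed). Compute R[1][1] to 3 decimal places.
End-effector y-axis (col 1 of R) = (-0.8660,0.5000,-0.0000)
R[1][1] = 0.5000

0.500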